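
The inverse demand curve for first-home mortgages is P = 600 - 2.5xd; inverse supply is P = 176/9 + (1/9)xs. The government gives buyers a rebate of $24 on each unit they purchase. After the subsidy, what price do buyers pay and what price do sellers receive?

Pre-subsidy: 600 - 2.5x = 176/9 + (1/9)x gives x* = 10448/47 and P* = 2080/47.
With the rebate, buyers effectively pay Pb = Ps − 24, where Ps is the price sellers receive.
On the curves, Pb = 600 - 2.5x and Ps = 176/9 + (1/9)x; the wedge Ps − Pb = 24 gives 176/9 + (1/9)x − (600 - 2.5x) = 24, so x' = 10880/47.
Then Pb = 600 − 2.5·(10880/47) = 1000/47 and Ps = 176/9 + (1/9)·(10880/47) = 2128/47.

Buyers pay 1000/47; sellers receive 2128/47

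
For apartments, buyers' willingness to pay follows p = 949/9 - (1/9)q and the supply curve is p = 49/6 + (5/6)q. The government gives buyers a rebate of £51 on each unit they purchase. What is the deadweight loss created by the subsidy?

Pre-subsidy: 949/9 - (1/9)q = 49/6 + (5/6)q gives q* = 103 and p* = 94.
With the rebate, buyers effectively pay pb = ps − 51, where ps is the price sellers receive.
On the curves, pb = 949/9 - (1/9)q and ps = 49/6 + (5/6)q; the wedge ps − pb = 51 gives 49/6 + (5/6)q − (949/9 - (1/9)q) = 51, so q' = 157.
Then pb = 949/9 − (1/9)·157 = 88 and ps = 49/6 + (5/6)·157 = 139.
The subsidy expands output by 157 − 103 = 54 past the efficient level; on those units the gap between marginal cost and willingness to pay runs from 0 up to 51.
DWL = ½ × 51 × 54 = 1377.

Deadweight loss = £1377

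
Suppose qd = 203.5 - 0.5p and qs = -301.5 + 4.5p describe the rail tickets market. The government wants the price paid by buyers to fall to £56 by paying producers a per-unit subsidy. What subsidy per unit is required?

Required subsidy s = £50 per unit

At a buyer price of 56, quantity demanded is 203.5 − 0.5·56 = 175.5.
Sellers supply 175.5 only when they receive ps with -301.5 + 4.5·ps = 175.5, i.e. ps = 106.
s = ps − pb = 106 − 56 = 50.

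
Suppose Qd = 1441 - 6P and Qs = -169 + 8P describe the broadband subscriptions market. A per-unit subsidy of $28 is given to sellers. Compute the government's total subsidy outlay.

Government cost = $23716

Pre-subsidy: 1441 - 6P = -169 + 8P gives P* = 115, Q* = 751.
With the subsidy, sellers receive Ps = Pb + 28 for each unit, where Pb is the price buyers pay.
Supply in terms of Pb becomes Qs = -169 + 8(Pb + 28) = 55 + 8Pb. Setting this equal to demand: 1441 - 6Pb = 55 + 8Pb, so Pb = 99.
Sellers receive Ps = 99 + 28 = 127; Q' = 1441 − 6·99 = 847.
Government outlay = subsidy × quantity = 28 × 847 = 23716.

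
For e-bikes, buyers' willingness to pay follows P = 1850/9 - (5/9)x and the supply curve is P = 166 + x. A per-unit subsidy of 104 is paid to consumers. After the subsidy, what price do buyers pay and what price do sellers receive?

Pre-subsidy: 1850/9 - (5/9)x = 166 + x gives x* = 178/7 and P* = 1340/7.
With the rebate, buyers effectively pay Pb = Ps − 104, where Ps is the price sellers receive.
On the curves, Pb = 1850/9 - (5/9)x and Ps = 166 + x; the wedge Ps − Pb = 104 gives 166 + x − (1850/9 - (5/9)x) = 104, so x' = 646/7.
Then Pb = 1850/9 − (5/9)·(646/7) = 1080/7 and Ps = 166 + 1·(646/7) = 1808/7.

Buyers pay 1080/7; sellers receive 1808/7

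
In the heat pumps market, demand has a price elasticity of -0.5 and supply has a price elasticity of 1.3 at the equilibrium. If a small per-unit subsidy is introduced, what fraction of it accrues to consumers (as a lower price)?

Consumer share = 13/18

For a small subsidy around the equilibrium, the benefit split depends on the relative slopes, which at a point are proportional to the elasticities.
Buyer share = εs/(εs + |εd|) = 1.3/(1.3 + 0.5) = 13/18; seller share = |εd|/(εs + |εd|) = 5/18.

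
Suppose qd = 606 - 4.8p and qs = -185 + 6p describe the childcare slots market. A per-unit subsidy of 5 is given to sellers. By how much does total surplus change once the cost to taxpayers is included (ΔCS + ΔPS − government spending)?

Pre-subsidy: 606 - 4.8p = -185 + 6p gives p* = 3955/54, q* = 2290/9.
With the subsidy, sellers receive ps = pb + 5 for each unit, where pb is the price buyers pay.
Supply in terms of pb becomes qs = -185 + 6(pb + 5) = -155 + 6pb. Setting this equal to demand: 606 - 4.8pb = -155 + 6pb, so pb = 3805/54.
Sellers receive ps = 3805/54 + 5 = 4075/54; q' = 606 − 4.8·(3805/54) = 2410/9.
ΔCS = ½(2290/9 + 2410/9)(3955/54 − 3805/54) = 58750/81; ΔPS = ½(2290/9 + 2410/9)(4075/54 − 3955/54) = 47000/81.
Government spending = 5 × 2410/9 = 12050/9.
Net change = 58750/81 + 47000/81 − 12050/9 = -100/3. The loss equals the DWL triangle ½·5·40/3.

Net change in total surplus = -100/3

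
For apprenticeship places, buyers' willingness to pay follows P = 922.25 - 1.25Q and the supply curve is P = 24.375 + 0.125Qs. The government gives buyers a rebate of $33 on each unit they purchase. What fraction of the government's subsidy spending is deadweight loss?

Pre-subsidy: 922.25 - 1.25Q = 24.375 + 0.125Q gives Q* = 653 and P* = 106.
With the rebate, buyers effectively pay Pb = Ps − 33, where Ps is the price sellers receive.
On the curves, Pb = 922.25 - 1.25Q and Ps = 24.375 + 0.125Q; the wedge Ps − Pb = 33 gives 24.375 + 0.125Q − (922.25 - 1.25Q) = 33, so Q' = 677.
Then Pb = 922.25 − 1.25·677 = 76 and Ps = 24.375 + 0.125·677 = 109.
ΔCS = ½(653 + 677)(106 − 76) = 19950; ΔPS = ½(653 + 677)(109 − 106) = 1995.
Government spending = 33 × 677 = 22341.
DWL = ½ × 33 × (677 − 653) = 396; fraction = 396 / 22341 = 12/677.

DWL / government spending = 12/677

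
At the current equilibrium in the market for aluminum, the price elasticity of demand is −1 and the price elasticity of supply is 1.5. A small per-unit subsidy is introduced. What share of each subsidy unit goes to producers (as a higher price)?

Producer share = 0.4

For a small subsidy around the equilibrium, the benefit split depends on the relative slopes, which at a point are proportional to the elasticities.
Buyer share = εs/(εs + |εd|) = 1.5/(1.5 + 1) = 0.6; seller share = |εd|/(εs + |εd|) = 0.4.
So producers capture 0.4 of the subsidy.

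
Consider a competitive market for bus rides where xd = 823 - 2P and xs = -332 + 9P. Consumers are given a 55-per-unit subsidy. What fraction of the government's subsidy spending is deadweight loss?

DWL / government spending = 45/703

Pre-subsidy: 823 - 2P = -332 + 9P gives P* = 105, x* = 613.
With the rebate, buyers effectively pay Pb = Ps − 55, where Ps is the price sellers receive.
Demand in terms of Ps becomes xd = 823 − 2(Ps − 55) = 933 - 2Ps. Setting this equal to supply: 933 - 2Ps = -332 + 9Ps, so Ps = 115.
Buyers pay Pb = 115 − 55 = 60; x' = -332 + 9·115 = 703.
ΔCS = ½(613 + 703)(105 − 60) = 29610; ΔPS = ½(613 + 703)(115 − 105) = 6580.
Government spending = 55 × 703 = 38665.
DWL = ½ × 55 × (703 − 613) = 2475; fraction = 2475 / 38665 = 45/703.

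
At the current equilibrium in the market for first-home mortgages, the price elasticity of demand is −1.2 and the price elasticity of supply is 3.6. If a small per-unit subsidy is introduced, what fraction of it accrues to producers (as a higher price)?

For a small subsidy around the equilibrium, the benefit split depends on the relative slopes, which at a point are proportional to the elasticities.
Buyer share = εs/(εs + |εd|) = 3.6/(3.6 + 1.2) = 0.75; seller share = |εd|/(εs + |εd|) = 0.25.
So producers capture 0.25 of the subsidy.

Producer share = 0.25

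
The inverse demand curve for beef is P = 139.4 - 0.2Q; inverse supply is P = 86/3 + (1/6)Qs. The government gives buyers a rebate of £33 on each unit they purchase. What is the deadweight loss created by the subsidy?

Deadweight loss = £1485

Pre-subsidy: 139.4 - 0.2Q = 86/3 + (1/6)Q gives Q* = 302 and P* = 79.
With the rebate, buyers effectively pay Pb = Ps − 33, where Ps is the price sellers receive.
On the curves, Pb = 139.4 - 0.2Q and Ps = 86/3 + (1/6)Q; the wedge Ps − Pb = 33 gives 86/3 + (1/6)Q − (139.4 - 0.2Q) = 33, so Q' = 392.
Then Pb = 139.4 − 0.2·392 = 61 and Ps = 86/3 + (1/6)·392 = 94.
The subsidy expands output by 392 − 302 = 90 past the efficient level; on those units the gap between marginal cost and willingness to pay runs from 0 up to 33.
DWL = ½ × 33 × 90 = 1485.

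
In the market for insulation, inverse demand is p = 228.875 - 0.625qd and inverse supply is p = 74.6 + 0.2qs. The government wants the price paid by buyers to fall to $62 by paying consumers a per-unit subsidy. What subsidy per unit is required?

Required subsidy s = $66 per unit

At a buyer price of 62, quantity demanded is 366.2 − 1.6·62 = 267.
Sellers supply 267 only when they receive ps = 74.6 + 0.2·267 = 128.
s = ps − pb = 128 − 62 = 66.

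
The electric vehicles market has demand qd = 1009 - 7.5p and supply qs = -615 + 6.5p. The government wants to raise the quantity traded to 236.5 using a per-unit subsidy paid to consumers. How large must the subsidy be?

Required subsidy s = 28 per unit

At q = 236.5, invert demand for the buyer price: pb = (1009 − 236.5)/7.5 = 103; invert supply for the seller price: ps = (236.5 − (-615))/6.5 = 131.
The subsidy must fill the gap: s = ps − pb = 131 − 103 = 28.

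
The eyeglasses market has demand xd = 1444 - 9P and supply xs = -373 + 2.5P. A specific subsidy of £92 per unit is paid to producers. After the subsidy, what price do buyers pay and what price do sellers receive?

Buyers pay £138; sellers receive £230

Pre-subsidy: 1444 - 9P = -373 + 2.5P gives P* = 158, x* = 22.
With the subsidy, sellers receive Ps = Pb + 92 for each unit, where Pb is the price buyers pay.
Supply in terms of Pb becomes xs = -373 + 2.5(Pb + 92) = -143 + 2.5Pb. Setting this equal to demand: 1444 - 9Pb = -143 + 2.5Pb, so Pb = 138.
Sellers receive Ps = 138 + 92 = 230; x' = 1444 − 9·138 = 202.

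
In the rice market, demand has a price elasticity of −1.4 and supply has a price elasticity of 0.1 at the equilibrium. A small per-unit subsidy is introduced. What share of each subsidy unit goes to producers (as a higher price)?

For a small subsidy around the equilibrium, the benefit split depends on the relative slopes, which at a point are proportional to the elasticities.
Buyer share = εs/(εs + |εd|) = 0.1/(0.1 + 1.4) = 1/15; seller share = |εd|/(εs + |εd|) = 14/15.
So producers capture 14/15 of the subsidy.

Producer share = 14/15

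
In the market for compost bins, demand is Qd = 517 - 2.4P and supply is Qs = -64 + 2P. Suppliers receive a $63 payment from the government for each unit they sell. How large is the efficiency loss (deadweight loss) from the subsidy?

Pre-subsidy: 517 - 2.4P = -64 + 2P gives P* = 2905/22, Q* = 2201/11.
With the subsidy, sellers receive Ps = Pb + 63 for each unit, where Pb is the price buyers pay.
Supply in terms of Pb becomes Qs = -64 + 2(Pb + 63) = 62 + 2Pb. Setting this equal to demand: 517 - 2.4Pb = 62 + 2Pb, so Pb = 2275/22.
Sellers receive Ps = 2275/22 + 63 = 3661/22; Q' = 517 − 2.4·(2275/22) = 2957/11.
The subsidy expands output by 2957/11 − 2201/11 = 756/11 past the efficient level; on those units the gap between marginal cost and willingness to pay runs from 0 up to 63.
DWL = ½ × 63 × 756/11 = 23814/11.

Deadweight loss = 23814/11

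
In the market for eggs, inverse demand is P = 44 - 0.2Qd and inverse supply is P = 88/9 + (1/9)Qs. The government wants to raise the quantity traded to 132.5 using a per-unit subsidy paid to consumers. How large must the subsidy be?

At Q = 132.5, from the demand curve buyers pay Pb = 44 − 0.2·132.5 = 17.5; from the supply curve sellers need Ps = 88/9 + (1/9)·132.5 = 24.5.
The subsidy must fill the gap: s = Ps − Pb = 24.5 − 17.5 = 7.

Required subsidy s = 7 per unit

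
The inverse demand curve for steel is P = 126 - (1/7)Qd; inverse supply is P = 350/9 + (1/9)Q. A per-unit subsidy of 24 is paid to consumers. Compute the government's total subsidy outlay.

Pre-subsidy: 126 - (1/7)Q = 350/9 + (1/9)Q gives Q* = 343 and P* = 77.
With the rebate, buyers effectively pay Pb = Ps − 24, where Ps is the price sellers receive.
On the curves, Pb = 126 - (1/7)Q and Ps = 350/9 + (1/9)Q; the wedge Ps − Pb = 24 gives 350/9 + (1/9)Q − (126 - (1/7)Q) = 24, so Q' = 437.5.
Then Pb = 126 − (1/7)·437.5 = 63.5 and Ps = 350/9 + (1/9)·437.5 = 87.5.
Government outlay = subsidy × quantity = 24 × 437.5 = 10500.

Government cost = 10500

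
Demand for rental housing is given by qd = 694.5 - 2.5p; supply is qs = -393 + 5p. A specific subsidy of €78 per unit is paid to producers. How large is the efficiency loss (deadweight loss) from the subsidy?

Pre-subsidy: 694.5 - 2.5p = -393 + 5p gives p* = 145, q* = 332.
With the subsidy, sellers receive ps = pb + 78 for each unit, where pb is the price buyers pay.
Supply in terms of pb becomes qs = -393 + 5(pb + 78) = -3 + 5pb. Setting this equal to demand: 694.5 - 2.5pb = -3 + 5pb, so pb = 93.
Sellers receive ps = 93 + 78 = 171; q' = 694.5 − 2.5·93 = 462.
The subsidy expands output by 462 − 332 = 130 past the efficient level; on those units the gap between marginal cost and willingness to pay runs from 0 up to 78.
DWL = ½ × 78 × 130 = 5070.

Deadweight loss = €5070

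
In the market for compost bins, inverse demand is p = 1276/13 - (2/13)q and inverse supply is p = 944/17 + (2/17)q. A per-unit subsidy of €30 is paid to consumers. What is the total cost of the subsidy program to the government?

Pre-subsidy: 1276/13 - (2/13)q = 944/17 + (2/17)q gives q* = 157 and p* = 74.
With the rebate, buyers effectively pay pb = ps − 30, where ps is the price sellers receive.
On the curves, pb = 1276/13 - (2/13)q and ps = 944/17 + (2/17)q; the wedge ps − pb = 30 gives 944/17 + (2/17)q − (1276/13 - (2/13)q) = 30, so q' = 267.5.
Then pb = 1276/13 − (2/13)·267.5 = 57 and ps = 944/17 + (2/17)·267.5 = 87.
Government outlay = subsidy × quantity = 30 × 267.5 = 8025.

Government cost = €8025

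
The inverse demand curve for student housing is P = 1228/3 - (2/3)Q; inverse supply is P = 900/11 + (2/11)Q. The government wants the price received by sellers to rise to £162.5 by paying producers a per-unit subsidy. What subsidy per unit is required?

Required subsidy s = £49 per unit

At a seller price of 162.5, quantity supplied is -450 + 5.5·162.5 = 443.75.
Buyers absorb 443.75 only when they pay Pb = 1228/3 − (2/3)·443.75 = 113.5.
s = Ps − Pb = 162.5 − 113.5 = 49.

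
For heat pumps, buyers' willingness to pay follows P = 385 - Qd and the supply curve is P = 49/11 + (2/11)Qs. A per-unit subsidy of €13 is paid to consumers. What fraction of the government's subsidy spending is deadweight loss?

Pre-subsidy: 385 - Q = 49/11 + (2/11)Q gives Q* = 322 and P* = 63.
With the rebate, buyers effectively pay Pb = Ps − 13, where Ps is the price sellers receive.
On the curves, Pb = 385 - Q and Ps = 49/11 + (2/11)Q; the wedge Ps − Pb = 13 gives 49/11 + (2/11)Q − (385 - Q) = 13, so Q' = 333.
Then Pb = 385 − 1·333 = 52 and Ps = 49/11 + (2/11)·333 = 65.
ΔCS = ½(322 + 333)(63 − 52) = 3602.5; ΔPS = ½(322 + 333)(65 − 63) = 655.
Government spending = 13 × 333 = 4329.
DWL = ½ × 13 × (333 − 322) = 71.5; fraction = 71.5 / 4329 = 11/666.

DWL / government spending = 11/666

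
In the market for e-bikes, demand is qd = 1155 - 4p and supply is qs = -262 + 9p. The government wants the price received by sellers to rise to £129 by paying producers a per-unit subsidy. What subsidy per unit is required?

Required subsidy s = £65 per unit

At a seller price of 129, quantity supplied is -262 + 9·129 = 899.
Buyers absorb 899 only when they pay pb with 1155 − 4·pb = 899, i.e. pb = 64.
s = ps − pb = 129 − 64 = 65.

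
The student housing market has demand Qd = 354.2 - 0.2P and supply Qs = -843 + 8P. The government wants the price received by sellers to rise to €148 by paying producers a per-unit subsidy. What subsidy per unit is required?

Required subsidy s = €82 per unit

At a seller price of 148, quantity supplied is -843 + 8·148 = 341.
Buyers absorb 341 only when they pay Pb with 354.2 − 0.2·Pb = 341, i.e. Pb = 66.
s = Ps − Pb = 148 − 66 = 82.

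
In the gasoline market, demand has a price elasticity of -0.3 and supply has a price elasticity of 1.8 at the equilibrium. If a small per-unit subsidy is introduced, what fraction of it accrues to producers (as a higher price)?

Producer share = 1/7

For a small subsidy around the equilibrium, the benefit split depends on the relative slopes, which at a point are proportional to the elasticities.
Buyer share = εs/(εs + |εd|) = 1.8/(1.8 + 0.3) = 6/7; seller share = |εd|/(εs + |εd|) = 1/7.
So producers capture 1/7 of the subsidy.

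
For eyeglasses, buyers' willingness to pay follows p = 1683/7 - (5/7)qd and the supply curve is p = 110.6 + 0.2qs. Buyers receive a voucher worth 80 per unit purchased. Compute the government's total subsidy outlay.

Government cost = 18360

Pre-subsidy: 1683/7 - (5/7)q = 110.6 + 0.2q gives q* = 142 and p* = 139.
With the rebate, buyers effectively pay pb = ps − 80, where ps is the price sellers receive.
On the curves, pb = 1683/7 - (5/7)q and ps = 110.6 + 0.2q; the wedge ps − pb = 80 gives 110.6 + 0.2q − (1683/7 - (5/7)q) = 80, so q' = 229.5.
Then pb = 1683/7 − (5/7)·229.5 = 76.5 and ps = 110.6 + 0.2·229.5 = 156.5.
Government outlay = subsidy × quantity = 80 × 229.5 = 18360.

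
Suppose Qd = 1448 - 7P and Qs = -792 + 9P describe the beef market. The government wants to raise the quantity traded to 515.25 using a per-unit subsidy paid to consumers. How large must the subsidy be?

Required subsidy s = 12 per unit

At Q = 515.25, invert demand for the buyer price: Pb = (1448 − 515.25)/7 = 133.25; invert supply for the seller price: Ps = (515.25 − (-792))/9 = 145.25.
The subsidy must fill the gap: s = Ps − Pb = 145.25 − 133.25 = 12.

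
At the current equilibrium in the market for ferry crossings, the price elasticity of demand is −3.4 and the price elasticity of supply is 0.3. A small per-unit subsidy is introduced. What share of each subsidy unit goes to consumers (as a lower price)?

Consumer share = 3/37

For a small subsidy around the equilibrium, the benefit split depends on the relative slopes, which at a point are proportional to the elasticities.
Buyer share = εs/(εs + |εd|) = 0.3/(0.3 + 3.4) = 3/37; seller share = |εd|/(εs + |εd|) = 34/37.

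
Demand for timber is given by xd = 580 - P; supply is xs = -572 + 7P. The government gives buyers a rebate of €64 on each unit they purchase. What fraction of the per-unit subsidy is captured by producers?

Pre-subsidy: 580 - P = -572 + 7P gives P* = 144, x* = 436.
With the rebate, buyers effectively pay Pb = Ps − 64, where Ps is the price sellers receive.
Demand in terms of Ps becomes xd = 580 − 1(Ps − 64) = 644 - Ps. Setting this equal to supply: 644 - Ps = -572 + 7Ps, so Ps = 152.
Buyers pay Pb = 152 − 64 = 88; x' = -572 + 7·152 = 492.
Buyers' price falls by P* − Pb = 144 − 88 = 56; sellers' price rises by Ps − P* = 152 − 144 = 8.
So producers capture 8/64 = 0.125 of each unit of subsidy.

Producer share = 0.125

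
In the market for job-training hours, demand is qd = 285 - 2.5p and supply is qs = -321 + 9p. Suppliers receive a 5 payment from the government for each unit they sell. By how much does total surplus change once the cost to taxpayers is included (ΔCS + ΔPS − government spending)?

Pre-subsidy: 285 - 2.5p = -321 + 9p gives p* = 1212/23, q* = 3525/23.
With the subsidy, sellers receive ps = pb + 5 for each unit, where pb is the price buyers pay.
Supply in terms of pb becomes qs = -321 + 9(pb + 5) = -276 + 9pb. Setting this equal to demand: 285 - 2.5pb = -276 + 9pb, so pb = 1122/23.
Sellers receive ps = 1122/23 + 5 = 1237/23; q' = 285 − 2.5·(1122/23) = 3750/23.
ΔCS = ½(3525/23 + 3750/23)(1212/23 − 1122/23) = 327375/529; ΔPS = ½(3525/23 + 3750/23)(1237/23 − 1212/23) = 181875/1058.
Government spending = 5 × 3750/23 = 18750/23.
Net change = 327375/529 + 181875/1058 − 18750/23 = -1125/46. The loss equals the DWL triangle ½·5·225/23.

Net change in total surplus = -1125/46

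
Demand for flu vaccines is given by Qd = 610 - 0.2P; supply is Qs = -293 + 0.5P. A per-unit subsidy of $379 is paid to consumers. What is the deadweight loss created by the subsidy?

Deadweight loss = 143641/14

Pre-subsidy: 610 - 0.2P = -293 + 0.5P gives P* = 1290, Q* = 352.
With the rebate, buyers effectively pay Pb = Ps − 379, where Ps is the price sellers receive.
Demand in terms of Ps becomes Qd = 610 − 0.2(Ps − 379) = 685.8 - 0.2Ps. Setting this equal to supply: 685.8 - 0.2Ps = -293 + 0.5Ps, so Ps = 9788/7.
Buyers pay Pb = 9788/7 − 379 = 7135/7; Q' = -293 + 0.5·(9788/7) = 2843/7.
The subsidy expands output by 2843/7 − 352 = 379/7 past the efficient level; on those units the gap between marginal cost and willingness to pay runs from 0 up to 379.
DWL = ½ × 379 × 379/7 = 143641/14.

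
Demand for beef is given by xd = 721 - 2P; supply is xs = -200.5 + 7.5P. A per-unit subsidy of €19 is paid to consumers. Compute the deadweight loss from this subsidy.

Pre-subsidy: 721 - 2P = -200.5 + 7.5P gives P* = 97, x* = 527.
With the rebate, buyers effectively pay Pb = Ps − 19, where Ps is the price sellers receive.
Demand in terms of Ps becomes xd = 721 − 2(Ps − 19) = 759 - 2Ps. Setting this equal to supply: 759 - 2Ps = -200.5 + 7.5Ps, so Ps = 101.
Buyers pay Pb = 101 − 19 = 82; x' = -200.5 + 7.5·101 = 557.
The subsidy expands output by 557 − 527 = 30 past the efficient level; on those units the gap between marginal cost and willingness to pay runs from 0 up to 19.
DWL = ½ × 19 × 30 = 285.

Deadweight loss = €285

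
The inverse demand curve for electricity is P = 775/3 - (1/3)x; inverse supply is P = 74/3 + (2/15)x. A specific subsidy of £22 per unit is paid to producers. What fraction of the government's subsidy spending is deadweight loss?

DWL / government spending = 33/767

Pre-subsidy: 775/3 - (1/3)x = 74/3 + (2/15)x gives x* = 3505/7 and P* = 640/7.
With the subsidy, sellers receive Ps = Pb + 22 for each unit, where Pb is the price buyers pay.
On the curves, Pb = 775/3 - (1/3)x and Ps = 74/3 + (2/15)x; the wedge Ps − Pb = 22 gives 74/3 + (2/15)x − (775/3 - (1/3)x) = 22, so x' = 3835/7.
Then Pb = 775/3 − (1/3)·(3835/7) = 530/7 and Ps = 74/3 + (2/15)·(3835/7) = 684/7.
ΔCS = ½(3505/7 + 3835/7)(640/7 − 530/7) = 403700/49; ΔPS = ½(3505/7 + 3835/7)(684/7 − 640/7) = 161480/49.
Government spending = 22 × 3835/7 = 84370/7.
DWL = ½ × 22 × (3835/7 − 3505/7) = 3630/7; fraction = (3630/7) / (84370/7) = 33/767.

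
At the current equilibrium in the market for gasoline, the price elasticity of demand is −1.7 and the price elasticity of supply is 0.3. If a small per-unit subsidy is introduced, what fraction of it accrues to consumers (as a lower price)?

For a small subsidy around the equilibrium, the benefit split depends on the relative slopes, which at a point are proportional to the elasticities.
Buyer share = εs/(εs + |εd|) = 0.3/(0.3 + 1.7) = 0.15; seller share = |εd|/(εs + |εd|) = 0.85.

Consumer share = 0.15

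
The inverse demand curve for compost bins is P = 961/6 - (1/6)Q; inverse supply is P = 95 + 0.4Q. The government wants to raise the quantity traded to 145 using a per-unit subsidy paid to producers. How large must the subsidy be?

Required subsidy s = 17 per unit

At Q = 145, from the demand curve buyers pay Pb = 961/6 − (1/6)·145 = 136; from the supply curve sellers need Ps = 95 + 0.4·145 = 153.
The subsidy must fill the gap: s = Ps − Pb = 153 − 136 = 17.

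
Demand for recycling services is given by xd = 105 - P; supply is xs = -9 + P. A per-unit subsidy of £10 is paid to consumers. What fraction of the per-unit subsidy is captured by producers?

Pre-subsidy: 105 - P = -9 + P gives P* = 57, x* = 48.
With the rebate, buyers effectively pay Pb = Ps − 10, where Ps is the price sellers receive.
Demand in terms of Ps becomes xd = 105 − 1(Ps − 10) = 115 - Ps. Setting this equal to supply: 115 - Ps = -9 + Ps, so Ps = 62.
Buyers pay Pb = 62 − 10 = 52; x' = -9 + 1·62 = 53.
Buyers' price falls by P* − Pb = 57 − 52 = 5; sellers' price rises by Ps − P* = 62 − 57 = 5.
So producers capture 5/10 = 0.5 of each unit of subsidy.

Producer share = 0.5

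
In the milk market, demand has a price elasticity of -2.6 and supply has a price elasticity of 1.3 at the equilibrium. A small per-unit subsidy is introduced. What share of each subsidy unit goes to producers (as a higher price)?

Producer share = 2/3

For a small subsidy around the equilibrium, the benefit split depends on the relative slopes, which at a point are proportional to the elasticities.
Buyer share = εs/(εs + |εd|) = 1.3/(1.3 + 2.6) = 1/3; seller share = |εd|/(εs + |εd|) = 2/3.
So producers capture 2/3 of the subsidy.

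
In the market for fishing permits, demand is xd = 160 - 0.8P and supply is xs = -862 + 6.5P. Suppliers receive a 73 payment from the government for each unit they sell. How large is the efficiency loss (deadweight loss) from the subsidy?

Pre-subsidy: 160 - 0.8P = -862 + 6.5P gives P* = 140, x* = 48.
With the subsidy, sellers receive Ps = Pb + 73 for each unit, where Pb is the price buyers pay.
Supply in terms of Pb becomes xs = -862 + 6.5(Pb + 73) = -387.5 + 6.5Pb. Setting this equal to demand: 160 - 0.8Pb = -387.5 + 6.5Pb, so Pb = 75.
Sellers receive Ps = 75 + 73 = 148; x' = 160 − 0.8·75 = 100.
The subsidy expands output by 100 − 48 = 52 past the efficient level; on those units the gap between marginal cost and willingness to pay runs from 0 up to 73.
DWL = ½ × 73 × 52 = 1898.

Deadweight loss = 1898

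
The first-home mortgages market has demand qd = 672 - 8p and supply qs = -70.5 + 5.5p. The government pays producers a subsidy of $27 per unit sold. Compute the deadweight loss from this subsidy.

Pre-subsidy: 672 - 8p = -70.5 + 5.5p gives p* = 55, q* = 232.
With the subsidy, sellers receive ps = pb + 27 for each unit, where pb is the price buyers pay.
Supply in terms of pb becomes qs = -70.5 + 5.5(pb + 27) = 78 + 5.5pb. Setting this equal to demand: 672 - 8pb = 78 + 5.5pb, so pb = 44.
Sellers receive ps = 44 + 27 = 71; q' = 672 − 8·44 = 320.
The subsidy expands output by 320 − 232 = 88 past the efficient level; on those units the gap between marginal cost and willingness to pay runs from 0 up to 27.
DWL = ½ × 27 × 88 = 1188.

Deadweight loss = $1188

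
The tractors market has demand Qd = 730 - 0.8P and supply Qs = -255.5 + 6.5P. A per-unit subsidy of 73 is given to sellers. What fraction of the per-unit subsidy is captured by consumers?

Consumer share = 65/73

Pre-subsidy: 730 - 0.8P = -255.5 + 6.5P gives P* = 135, Q* = 622.
With the subsidy, sellers receive Ps = Pb + 73 for each unit, where Pb is the price buyers pay.
Supply in terms of Pb becomes Qs = -255.5 + 6.5(Pb + 73) = 219 + 6.5Pb. Setting this equal to demand: 730 - 0.8Pb = 219 + 6.5Pb, so Pb = 70.
Sellers receive Ps = 70 + 73 = 143; Q' = 730 − 0.8·70 = 674.
Buyers' price falls by P* − Pb = 135 − 70 = 65; sellers' price rises by Ps − P* = 143 − 135 = 8.
So consumers capture 65/73 = 65/73 of each unit of subsidy.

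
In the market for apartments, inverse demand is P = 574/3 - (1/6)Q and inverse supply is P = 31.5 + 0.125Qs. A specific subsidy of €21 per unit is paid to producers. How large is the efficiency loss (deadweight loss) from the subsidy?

Pre-subsidy: 574/3 - (1/6)Q = 31.5 + 0.125Q gives Q* = 548 and P* = 100.
With the subsidy, sellers receive Ps = Pb + 21 for each unit, where Pb is the price buyers pay.
On the curves, Pb = 574/3 - (1/6)Q and Ps = 31.5 + 0.125Q; the wedge Ps − Pb = 21 gives 31.5 + 0.125Q − (574/3 - (1/6)Q) = 21, so Q' = 620.
Then Pb = 574/3 − (1/6)·620 = 88 and Ps = 31.5 + 0.125·620 = 109.
The subsidy expands output by 620 − 548 = 72 past the efficient level; on those units the gap between marginal cost and willingness to pay runs from 0 up to 21.
DWL = ½ × 21 × 72 = 756.

Deadweight loss = €756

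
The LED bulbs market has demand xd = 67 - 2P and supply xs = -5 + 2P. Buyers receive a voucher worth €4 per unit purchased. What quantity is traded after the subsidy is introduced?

Pre-subsidy: 67 - 2P = -5 + 2P gives P* = 18, x* = 31.
With the rebate, buyers effectively pay Pb = Ps − 4, where Ps is the price sellers receive.
Demand in terms of Ps becomes xd = 67 − 2(Ps − 4) = 75 - 2Ps. Setting this equal to supply: 75 - 2Ps = -5 + 2Ps, so Ps = 20.
Buyers pay Pb = 20 − 4 = 16; x' = -5 + 2·20 = 35.

x' = 35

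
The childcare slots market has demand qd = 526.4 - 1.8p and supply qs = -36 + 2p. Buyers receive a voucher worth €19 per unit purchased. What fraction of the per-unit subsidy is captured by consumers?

Pre-subsidy: 526.4 - 1.8p = -36 + 2p gives p* = 148, q* = 260.
With the rebate, buyers effectively pay pb = ps − 19, where ps is the price sellers receive.
Demand in terms of ps becomes qd = 526.4 − 1.8(ps − 19) = 560.6 - 1.8ps. Setting this equal to supply: 560.6 - 1.8ps = -36 + 2ps, so ps = 157.
Buyers pay pb = 157 − 19 = 138; q' = -36 + 2·157 = 278.
Buyers' price falls by p* − pb = 148 − 138 = 10; sellers' price rises by ps − p* = 157 − 148 = 9.
So consumers capture 10/19 = 10/19 of each unit of subsidy.

Consumer share = 10/19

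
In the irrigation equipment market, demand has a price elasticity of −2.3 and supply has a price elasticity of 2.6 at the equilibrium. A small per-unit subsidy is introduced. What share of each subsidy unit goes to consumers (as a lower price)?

For a small subsidy around the equilibrium, the benefit split depends on the relative slopes, which at a point are proportional to the elasticities.
Buyer share = εs/(εs + |εd|) = 2.6/(2.6 + 2.3) = 26/49; seller share = |εd|/(εs + |εd|) = 23/49.

Consumer share = 26/49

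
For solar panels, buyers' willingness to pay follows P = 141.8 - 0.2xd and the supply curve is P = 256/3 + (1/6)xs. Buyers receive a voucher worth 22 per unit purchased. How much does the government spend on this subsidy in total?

Government cost = 4708

Pre-subsidy: 141.8 - 0.2x = 256/3 + (1/6)x gives x* = 154 and P* = 111.
With the rebate, buyers effectively pay Pb = Ps − 22, where Ps is the price sellers receive.
On the curves, Pb = 141.8 - 0.2x and Ps = 256/3 + (1/6)x; the wedge Ps − Pb = 22 gives 256/3 + (1/6)x − (141.8 - 0.2x) = 22, so x' = 214.
Then Pb = 141.8 − 0.2·214 = 99 and Ps = 256/3 + (1/6)·214 = 121.
Government outlay = subsidy × quantity = 22 × 214 = 4708.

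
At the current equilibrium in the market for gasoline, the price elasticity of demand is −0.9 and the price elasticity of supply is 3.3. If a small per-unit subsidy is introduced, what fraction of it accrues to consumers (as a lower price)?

For a small subsidy around the equilibrium, the benefit split depends on the relative slopes, which at a point are proportional to the elasticities.
Buyer share = εs/(εs + |εd|) = 3.3/(3.3 + 0.9) = 11/14; seller share = |εd|/(εs + |εd|) = 3/14.

Consumer share = 11/14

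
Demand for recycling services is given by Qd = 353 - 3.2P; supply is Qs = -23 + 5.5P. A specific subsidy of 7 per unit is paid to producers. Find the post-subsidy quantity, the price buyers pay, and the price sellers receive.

Q' = 6637/29; buyers pay 1125/29; sellers receive 1328/29

Pre-subsidy: 353 - 3.2P = -23 + 5.5P gives P* = 3760/87, Q* = 18679/87.
With the subsidy, sellers receive Ps = Pb + 7 for each unit, where Pb is the price buyers pay.
Supply in terms of Pb becomes Qs = -23 + 5.5(Pb + 7) = 15.5 + 5.5Pb. Setting this equal to demand: 353 - 3.2Pb = 15.5 + 5.5Pb, so Pb = 1125/29.
Sellers receive Ps = 1125/29 + 7 = 1328/29; Q' = 353 − 3.2·(1125/29) = 6637/29.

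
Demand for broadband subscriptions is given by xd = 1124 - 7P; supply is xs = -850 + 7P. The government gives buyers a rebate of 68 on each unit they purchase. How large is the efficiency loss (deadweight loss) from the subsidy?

Deadweight loss = 8092

Pre-subsidy: 1124 - 7P = -850 + 7P gives P* = 141, x* = 137.
With the rebate, buyers effectively pay Pb = Ps − 68, where Ps is the price sellers receive.
Demand in terms of Ps becomes xd = 1124 − 7(Ps − 68) = 1600 - 7Ps. Setting this equal to supply: 1600 - 7Ps = -850 + 7Ps, so Ps = 175.
Buyers pay Pb = 175 − 68 = 107; x' = -850 + 7·175 = 375.
The subsidy expands output by 375 − 137 = 238 past the efficient level; on those units the gap between marginal cost and willingness to pay runs from 0 up to 68.
DWL = ½ × 68 × 238 = 8092.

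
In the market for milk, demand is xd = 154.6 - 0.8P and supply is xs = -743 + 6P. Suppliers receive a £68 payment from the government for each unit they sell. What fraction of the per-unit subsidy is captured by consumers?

Consumer share = 15/17

Pre-subsidy: 154.6 - 0.8P = -743 + 6P gives P* = 132, x* = 49.
With the subsidy, sellers receive Ps = Pb + 68 for each unit, where Pb is the price buyers pay.
Supply in terms of Pb becomes xs = -743 + 6(Pb + 68) = -335 + 6Pb. Setting this equal to demand: 154.6 - 0.8Pb = -335 + 6Pb, so Pb = 72.
Sellers receive Ps = 72 + 68 = 140; x' = 154.6 − 0.8·72 = 97.
Buyers' price falls by P* − Pb = 132 − 72 = 60; sellers' price rises by Ps − P* = 140 − 132 = 8.
So consumers capture 60/68 = 15/17 of each unit of subsidy.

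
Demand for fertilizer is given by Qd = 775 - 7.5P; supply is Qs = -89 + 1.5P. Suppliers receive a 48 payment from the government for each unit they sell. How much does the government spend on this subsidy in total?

Pre-subsidy: 775 - 7.5P = -89 + 1.5P gives P* = 96, Q* = 55.
With the subsidy, sellers receive Ps = Pb + 48 for each unit, where Pb is the price buyers pay.
Supply in terms of Pb becomes Qs = -89 + 1.5(Pb + 48) = -17 + 1.5Pb. Setting this equal to demand: 775 - 7.5Pb = -17 + 1.5Pb, so Pb = 88.
Sellers receive Ps = 88 + 48 = 136; Q' = 775 − 7.5·88 = 115.
Government outlay = subsidy × quantity = 48 × 115 = 5520.

Government cost = 5520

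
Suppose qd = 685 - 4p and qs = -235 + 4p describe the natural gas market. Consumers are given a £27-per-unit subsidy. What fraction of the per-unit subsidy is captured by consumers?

Pre-subsidy: 685 - 4p = -235 + 4p gives p* = 115, q* = 225.
With the rebate, buyers effectively pay pb = ps − 27, where ps is the price sellers receive.
Demand in terms of ps becomes qd = 685 − 4(ps − 27) = 793 - 4ps. Setting this equal to supply: 793 - 4ps = -235 + 4ps, so ps = 128.5.
Buyers pay pb = 128.5 − 27 = 101.5; q' = -235 + 4·128.5 = 279.
Buyers' price falls by p* − pb = 115 − 101.5 = 13.5; sellers' price rises by ps − p* = 128.5 − 115 = 13.5.
So consumers capture 13.5/27 = 0.5 of each unit of subsidy.

Consumer share = 0.5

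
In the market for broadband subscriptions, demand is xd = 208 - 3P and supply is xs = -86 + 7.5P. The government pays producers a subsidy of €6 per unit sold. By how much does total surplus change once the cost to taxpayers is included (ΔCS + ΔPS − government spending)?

Net change in total surplus = -270/7

Pre-subsidy: 208 - 3P = -86 + 7.5P gives P* = 28, x* = 124.
With the subsidy, sellers receive Ps = Pb + 6 for each unit, where Pb is the price buyers pay.
Supply in terms of Pb becomes xs = -86 + 7.5(Pb + 6) = -41 + 7.5Pb. Setting this equal to demand: 208 - 3Pb = -41 + 7.5Pb, so Pb = 166/7.
Sellers receive Ps = 166/7 + 6 = 208/7; x' = 208 − 3·(166/7) = 958/7.
ΔCS = ½(124 + 958/7)(28 − 166/7) = 27390/49; ΔPS = ½(124 + 958/7)(208/7 − 28) = 10956/49.
Government spending = 6 × 958/7 = 5748/7.
Net change = 27390/49 + 10956/49 − 5748/7 = -270/7. The loss equals the DWL triangle ½·6·90/7.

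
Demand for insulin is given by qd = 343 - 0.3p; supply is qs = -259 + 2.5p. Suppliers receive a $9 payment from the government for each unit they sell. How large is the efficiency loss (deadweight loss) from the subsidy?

Pre-subsidy: 343 - 0.3p = -259 + 2.5p gives p* = 215, q* = 278.5.
With the subsidy, sellers receive ps = pb + 9 for each unit, where pb is the price buyers pay.
Supply in terms of pb becomes qs = -259 + 2.5(pb + 9) = -236.5 + 2.5pb. Setting this equal to demand: 343 - 0.3pb = -236.5 + 2.5pb, so pb = 5795/28.
Sellers receive ps = 5795/28 + 9 = 6047/28; q' = 343 − 0.3·(5795/28) = 15731/56.
The subsidy expands output by 15731/56 − 278.5 = 135/56 past the efficient level; on those units the gap between marginal cost and willingness to pay runs from 0 up to 9.
DWL = ½ × 9 × 135/56 = 1215/112.

Deadweight loss = 1215/112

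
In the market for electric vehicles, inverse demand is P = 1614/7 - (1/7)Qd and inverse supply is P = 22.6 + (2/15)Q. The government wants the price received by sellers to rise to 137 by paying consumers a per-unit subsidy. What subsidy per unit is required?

Required subsidy s = 29 per unit

At a seller price of 137, quantity supplied is -169.5 + 7.5·137 = 858.
Buyers absorb 858 only when they pay Pb = 1614/7 − (1/7)·858 = 108.
s = Ps − Pb = 137 − 108 = 29.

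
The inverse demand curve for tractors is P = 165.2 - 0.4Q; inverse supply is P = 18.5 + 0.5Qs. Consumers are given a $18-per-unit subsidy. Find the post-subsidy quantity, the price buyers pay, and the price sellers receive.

Pre-subsidy: 165.2 - 0.4Q = 18.5 + 0.5Q gives Q* = 163 and P* = 100.
With the rebate, buyers effectively pay Pb = Ps − 18, where Ps is the price sellers receive.
On the curves, Pb = 165.2 - 0.4Q and Ps = 18.5 + 0.5Q; the wedge Ps − Pb = 18 gives 18.5 + 0.5Q − (165.2 - 0.4Q) = 18, so Q' = 183.
Then Pb = 165.2 − 0.4·183 = 92 and Ps = 18.5 + 0.5·183 = 110.

Q' = 183; buyers pay $92; sellers receive $110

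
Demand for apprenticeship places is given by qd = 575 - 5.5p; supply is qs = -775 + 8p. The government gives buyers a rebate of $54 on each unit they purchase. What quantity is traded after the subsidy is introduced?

q' = 201

Pre-subsidy: 575 - 5.5p = -775 + 8p gives p* = 100, q* = 25.
With the rebate, buyers effectively pay pb = ps − 54, where ps is the price sellers receive.
Demand in terms of ps becomes qd = 575 − 5.5(ps − 54) = 872 - 5.5ps. Setting this equal to supply: 872 - 5.5ps = -775 + 8ps, so ps = 122.
Buyers pay pb = 122 − 54 = 68; q' = -775 + 8·122 = 201.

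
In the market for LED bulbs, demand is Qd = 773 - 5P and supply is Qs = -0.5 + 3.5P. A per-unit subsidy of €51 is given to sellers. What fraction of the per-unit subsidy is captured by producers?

Pre-subsidy: 773 - 5P = -0.5 + 3.5P gives P* = 91, Q* = 318.
With the subsidy, sellers receive Ps = Pb + 51 for each unit, where Pb is the price buyers pay.
Supply in terms of Pb becomes Qs = -0.5 + 3.5(Pb + 51) = 178 + 3.5Pb. Setting this equal to demand: 773 - 5Pb = 178 + 3.5Pb, so Pb = 70.
Sellers receive Ps = 70 + 51 = 121; Q' = 773 − 5·70 = 423.
Buyers' price falls by P* − Pb = 91 − 70 = 21; sellers' price rises by Ps − P* = 121 − 91 = 30.
So producers capture 30/51 = 10/17 of each unit of subsidy.

Producer share = 10/17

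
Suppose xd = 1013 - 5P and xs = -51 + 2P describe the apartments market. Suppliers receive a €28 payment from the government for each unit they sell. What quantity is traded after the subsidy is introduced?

x' = 293

Pre-subsidy: 1013 - 5P = -51 + 2P gives P* = 152, x* = 253.
With the subsidy, sellers receive Ps = Pb + 28 for each unit, where Pb is the price buyers pay.
Supply in terms of Pb becomes xs = -51 + 2(Pb + 28) = 5 + 2Pb. Setting this equal to demand: 1013 - 5Pb = 5 + 2Pb, so Pb = 144.
Sellers receive Ps = 144 + 28 = 172; x' = 1013 − 5·144 = 293.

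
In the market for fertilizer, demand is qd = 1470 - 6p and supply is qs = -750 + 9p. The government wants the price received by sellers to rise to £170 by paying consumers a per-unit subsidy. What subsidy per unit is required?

At a seller price of 170, quantity supplied is -750 + 9·170 = 780.
Buyers absorb 780 only when they pay pb with 1470 − 6·pb = 780, i.e. pb = 115.
s = ps − pb = 170 − 115 = 55.

Required subsidy s = £55 per unit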